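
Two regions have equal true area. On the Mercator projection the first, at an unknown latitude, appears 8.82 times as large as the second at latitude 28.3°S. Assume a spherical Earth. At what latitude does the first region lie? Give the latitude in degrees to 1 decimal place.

Mercator areal scale is sec²φ, so apparent-area ratio = sec²φ₁ / sec²φ₂ = cos²φ₂ / cos²φ₁.
cos²φ₂ / cos²φ₁ = 8.82  ⇒  cos φ₁ = cos 28.3° / √8.82 = 0.8805/2.970 = 0.2965.
φ₁ = arccos(0.2965) ≈ 72.8°.

72.8°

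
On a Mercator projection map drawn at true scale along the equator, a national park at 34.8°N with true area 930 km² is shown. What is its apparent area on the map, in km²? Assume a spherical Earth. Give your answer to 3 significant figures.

1380 km²

The Mercator projection is conformal; its linear scale factor is the same in every direction and equals sec φ = 1/cos φ.
Areal scale = k² = sec²φ = 1/cos²(34.8°) = 1/0.8211² = 1.483.
Apparent area = 930 × 1.483 ≈ 1380 km².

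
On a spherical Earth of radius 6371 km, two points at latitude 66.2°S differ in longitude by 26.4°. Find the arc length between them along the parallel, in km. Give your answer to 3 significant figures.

1180 km

Arc length along a parallel = R cos φ · Δλ (with Δλ in radians).
= 6371 × cos 66.2° × (26.4° × π/180) = 6371 × 0.4035 × 0.4608 ≈ 1180 km.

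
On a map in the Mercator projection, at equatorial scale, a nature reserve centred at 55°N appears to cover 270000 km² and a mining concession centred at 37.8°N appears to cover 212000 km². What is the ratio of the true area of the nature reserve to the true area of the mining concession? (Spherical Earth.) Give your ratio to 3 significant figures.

On Mercator the areal scale is sec²φ, so true area = apparent × cos²φ.
True area of nature reserve: 270000 × cos²(55°) = 270000 × 0.3290 = 88830 km².
True area of mining concession: 212000 × cos²(37.8°) = 212000 × 0.6243 = 132400 km².
Ratio = 88830 / 132400 ≈ 0.671.

0.671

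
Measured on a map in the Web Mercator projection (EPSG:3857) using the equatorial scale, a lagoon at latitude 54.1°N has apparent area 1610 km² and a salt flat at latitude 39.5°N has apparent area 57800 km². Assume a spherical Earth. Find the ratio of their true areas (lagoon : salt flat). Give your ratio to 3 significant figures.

Mercator's areal exaggeration is sec²φ; hence true area = (apparent area) · cos²φ.
True area of lagoon: 1610 × cos²(54.1°) = 1610 × 0.3438 = 553.6 km².
True area of salt flat: 57800 × cos²(39.5°) = 57800 × 0.5954 = 34410 km².
Ratio = 553.6 / 34410 ≈ 0.0161.

0.0161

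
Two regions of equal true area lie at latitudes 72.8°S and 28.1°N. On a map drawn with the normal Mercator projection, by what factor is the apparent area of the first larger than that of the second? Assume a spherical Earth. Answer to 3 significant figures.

On Mercator, area is exaggerated by sec²φ = 1/cos²φ.
At 72.8°: sec²(72.8°) = 1/0.2957² = 11.44.
At 28.1°: sec²(28.1°) = 1/0.8821² = 1.285.
Ratio = 11.44/1.285 = cos²(28.1°)/cos²(72.8°) ≈ 8.90.

8.90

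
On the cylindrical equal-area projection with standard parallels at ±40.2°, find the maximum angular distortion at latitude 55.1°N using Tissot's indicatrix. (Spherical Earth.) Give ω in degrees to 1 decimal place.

32.7°

For cylindrical equal-area with standard parallel φ₀, h = cos φ / cos φ₀ and k = cos φ₀ / cos φ, so h·k = 1.
At 55.1°: h = 0.7491, k = 1.335; principal scales a = 1.335, b = 0.7491.
sin(ω/2) = (a − b)/(a + b) = 0.5859/2.084 = 0.2811, so ω = 2 arcsin(0.2811) ≈ 32.7°.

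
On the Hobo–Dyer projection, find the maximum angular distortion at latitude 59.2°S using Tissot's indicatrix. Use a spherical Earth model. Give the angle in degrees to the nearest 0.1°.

The Hobo–Dyer projection is cylindrical equal-area with φ₀ = 37.5°. Cylindrical equal-area (φ₀ = 37.5°): h = cos φ / cos 37.5° along meridians, k = cos 37.5° / cos φ along parallels; h·k = 1.
At 59.2°: h = 0.6454, k = 1.549; principal scales a = 1.549, b = 0.6454.
sin(ω/2) = (a − b)/(a + b) = 0.9040/2.195 = 0.4119, so ω = 2 arcsin(0.4119) ≈ 48.6°.

48.6°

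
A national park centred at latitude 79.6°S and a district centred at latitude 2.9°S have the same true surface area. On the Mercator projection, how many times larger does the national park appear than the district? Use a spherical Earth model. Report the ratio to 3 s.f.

Mercator areal scale is sec²φ.
At 79.6°: sec²(79.6°) = 1/0.1805² = 30.69.
At 2.9°: sec²(2.9°) = 1/0.9987² = 1.003.
Ratio = 30.69/1.003 = cos²(2.9°)/cos²(79.6°) ≈ 30.6.

30.6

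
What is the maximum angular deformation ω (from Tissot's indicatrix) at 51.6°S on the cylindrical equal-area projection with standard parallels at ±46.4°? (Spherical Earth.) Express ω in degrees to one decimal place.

Cylindrical equal-area (φ₀ = 46.4°): h = cos φ / cos 46.4° along meridians, k = cos 46.4° / cos φ along parallels; h·k = 1.
At 51.6°: h = 0.9007, k = 1.110; principal scales a = 1.110, b = 0.9007.
sin(ω/2) = (a − b)/(a + b) = 0.2095/2.011 = 0.1042, so ω = 2 arcsin(0.1042) ≈ 12.0°.

12.0°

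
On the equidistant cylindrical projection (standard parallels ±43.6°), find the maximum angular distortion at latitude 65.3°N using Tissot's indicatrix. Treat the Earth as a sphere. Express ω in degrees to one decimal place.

31.1°

The equidistant cylindrical projection with φ₀ = 43.6° has h = 1 (meridians true) and k = cos φ₀ / cos φ along parallels.
At 65.3°: h = 1.000, k = 1.733; principal scales a = 1.733, b = 1.000.
sin(ω/2) = (a − b)/(a + b) = 0.7330/2.733 = 0.2682, so ω = 2 arcsin(0.2682) ≈ 31.1°.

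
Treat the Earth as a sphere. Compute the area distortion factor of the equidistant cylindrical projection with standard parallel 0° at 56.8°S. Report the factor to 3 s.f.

1.83

For the equirectangular projection with φ₀ = 0 (plate carrée), h = 1 along meridians and k = sec φ along parallels.
Areal scale = h·k = 1 × sec φ; at 56.8°, h = 1.000, k = 1.826, so h·k = 1.826.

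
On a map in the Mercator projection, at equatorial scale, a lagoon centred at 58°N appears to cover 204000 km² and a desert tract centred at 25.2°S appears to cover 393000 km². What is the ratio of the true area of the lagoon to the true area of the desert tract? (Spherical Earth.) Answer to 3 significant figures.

0.178

Since Mercator area scale is 1/cos²φ, the true area equals the apparent area multiplied by cos²φ.
True area of lagoon: 204000 × cos²(58°) = 204000 × 0.2808 = 57290 km².
True area of desert tract: 393000 × cos²(25.2°) = 393000 × 0.8187 = 321800 km².
Ratio = 57290 / 321800 ≈ 0.178.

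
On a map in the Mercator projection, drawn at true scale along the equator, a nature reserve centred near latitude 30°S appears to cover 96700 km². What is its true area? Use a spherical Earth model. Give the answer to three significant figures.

72500 km²

For Mercator, h = k = sec φ (a conformal cylindrical projection has a single point scale, 1/cos φ).
Areal scale = k² = sec²φ = 1/cos²(30°) = 1/0.8660² = 1.333.
True area = apparent / (areal scale) = 96700 / 1.333 ≈ 72500 km².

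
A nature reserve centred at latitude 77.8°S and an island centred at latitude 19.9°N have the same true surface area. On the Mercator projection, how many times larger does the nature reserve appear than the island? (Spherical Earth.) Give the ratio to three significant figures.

19.8

Mercator is conformal with k = sec φ, so areal scale = k² = sec²φ.
At 77.8°: sec²(77.8°) = 1/0.2113² = 22.39.
At 19.9°: sec²(19.9°) = 1/0.9403² = 1.131.
Ratio = 22.39/1.131 = cos²(19.9°)/cos²(77.8°) ≈ 19.8.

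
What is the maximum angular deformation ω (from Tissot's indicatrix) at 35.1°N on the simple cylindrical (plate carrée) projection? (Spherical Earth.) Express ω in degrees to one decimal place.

Plate carrée maps x = Rλ, y = Rφ. The meridian scale is h = 1 and the parallel scale is k = 1/cos φ = sec φ.
At 35.1°: h = 1.000, k = 1.222; principal scales a = 1.222, b = 1.000.
sin(ω/2) = (a − b)/(a + b) = 0.2223/2.222 = 0.1000, so ω = 2 arcsin(0.1000) ≈ 11.5°.

11.5°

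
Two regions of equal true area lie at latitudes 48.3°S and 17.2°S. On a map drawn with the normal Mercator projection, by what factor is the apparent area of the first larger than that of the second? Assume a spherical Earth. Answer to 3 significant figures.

2.06

Mercator is conformal with k = sec φ, so areal scale = k² = sec²φ.
At 48.3°: sec²(48.3°) = 1/0.6652² = 2.260.
At 17.2°: sec²(17.2°) = 1/0.9553² = 1.096.
Ratio = 2.260/1.096 = cos²(17.2°)/cos²(48.3°) ≈ 2.06.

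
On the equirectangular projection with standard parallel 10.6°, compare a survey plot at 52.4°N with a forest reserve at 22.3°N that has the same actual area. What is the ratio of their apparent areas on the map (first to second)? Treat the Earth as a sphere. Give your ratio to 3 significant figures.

With standard parallel φ₀ = 10.6°, the equirectangular projection gives x = Rλ cos φ₀, y = Rφ, so h = 1 and k = cos 10.6° / cos φ.
Areal scale at 52.4°: h·k = 1.000 × 1.611 = 1.611.
Areal scale at 22.3°: h·k = 1.000 × 1.062 = 1.062.
Ratio = 1.611/1.062 ≈ 1.52.

1.52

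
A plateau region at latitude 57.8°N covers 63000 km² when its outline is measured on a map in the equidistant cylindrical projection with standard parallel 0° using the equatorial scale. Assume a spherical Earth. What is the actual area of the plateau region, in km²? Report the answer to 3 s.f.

33600 km²

For the equirectangular projection with φ₀ = 0 (plate carrée), h = 1 along meridians and k = sec φ along parallels.
Areal scale = h·k = 1 × sec φ; at 57.8°, h = 1.000, k = 1.877, so h·k = 1.877.
True area = apparent / (areal scale) = 63000 / 1.877 ≈ 33600 km².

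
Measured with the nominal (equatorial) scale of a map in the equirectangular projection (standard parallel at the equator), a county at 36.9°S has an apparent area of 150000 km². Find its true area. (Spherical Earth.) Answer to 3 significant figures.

For the equirectangular projection with φ₀ = 0 (plate carrée), h = 1 along meridians and k = sec φ along parallels.
Areal scale = h·k = 1 × sec φ; at 36.9°, h = 1.000, k = 1.250, so h·k = 1.250.
True area = apparent / (areal scale) = 150000 / 1.250 ≈ 120000 km².

120000 km²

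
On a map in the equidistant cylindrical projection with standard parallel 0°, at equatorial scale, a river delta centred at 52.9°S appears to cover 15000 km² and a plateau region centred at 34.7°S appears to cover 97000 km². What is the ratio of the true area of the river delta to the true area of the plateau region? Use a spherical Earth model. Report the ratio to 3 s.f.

0.113

Plate carrée has h = 1 and k = sec φ, giving areal scale sec φ; true area = (apparent area) · cos φ.
True area of river delta: 15000 × cos(52.9°) = 15000 × 0.6032 = 9048 km².
True area of plateau region: 97000 × cos(34.7°) = 97000 × 0.8221 = 79750 km².
Ratio = 9048 / 79750 ≈ 0.113.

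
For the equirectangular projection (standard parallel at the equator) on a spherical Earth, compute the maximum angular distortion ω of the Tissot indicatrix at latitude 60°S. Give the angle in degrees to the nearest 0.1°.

38.9°

For the equirectangular projection with φ₀ = 0 (plate carrée), h = 1 along meridians and k = sec φ along parallels.
At 60°: h = 1.000, k = 2.000; principal scales a = 2.000, b = 1.000.
sin(ω/2) = (a − b)/(a + b) = 1.0000/3.000 = 0.3333, so ω = 2 arcsin(0.3333) ≈ 38.9°.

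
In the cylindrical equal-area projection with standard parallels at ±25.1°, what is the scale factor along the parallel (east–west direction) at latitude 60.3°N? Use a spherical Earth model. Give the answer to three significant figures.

1.83

For cylindrical equal-area with standard parallel φ₀, h = cos φ / cos φ₀ and k = cos φ₀ / cos φ, so h·k = 1.
k = cos 25.1° / cos 60.3° = 0.9056/0.4955 = 1.828.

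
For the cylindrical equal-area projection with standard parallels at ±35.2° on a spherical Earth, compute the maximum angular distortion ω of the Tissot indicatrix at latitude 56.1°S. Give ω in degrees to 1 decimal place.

42.7°

Cylindrical equal-area (φ₀ = 35.2°): h = cos φ / cos 35.2° along meridians, k = cos 35.2° / cos φ along parallels; h·k = 1.
At 56.1°: h = 0.6826, k = 1.465; principal scales a = 1.465, b = 0.6826.
sin(ω/2) = (a − b)/(a + b) = 0.7825/2.148 = 0.3644, so ω = 2 arcsin(0.3644) ≈ 42.7°.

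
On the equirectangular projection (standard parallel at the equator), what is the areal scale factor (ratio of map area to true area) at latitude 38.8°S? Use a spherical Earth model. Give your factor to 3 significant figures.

1.28

Plate carrée maps x = Rλ, y = Rφ. The meridian scale is h = 1 and the parallel scale is k = 1/cos φ = sec φ.
Areal scale = h·k = 1 × sec φ; at 38.8°, h = 1.000, k = 1.283, so h·k = 1.283.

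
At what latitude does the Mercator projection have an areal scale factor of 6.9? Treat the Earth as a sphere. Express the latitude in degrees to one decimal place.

67.6°

Mercator areal scale is sec²φ.
sec²φ = 6.9  ⇒  cos²φ = 0.1449  ⇒  cos φ = 0.3807.
φ = arccos(0.3807) ≈ 67.6°.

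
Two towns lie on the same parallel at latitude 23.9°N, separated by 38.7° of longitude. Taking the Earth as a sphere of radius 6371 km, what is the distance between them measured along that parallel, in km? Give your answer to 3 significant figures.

Arc length along a parallel = R cos φ · Δλ (with Δλ in radians).
= 6371 × cos 23.9° × (38.7° × π/180) = 6371 × 0.9143 × 0.6754 ≈ 3930 km.

3930 km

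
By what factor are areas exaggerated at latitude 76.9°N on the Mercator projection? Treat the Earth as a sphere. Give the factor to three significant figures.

19.5

Mercator is conformal, so the point scale is isotropic: h = k = sec φ = 1/cos φ.
Areal scale = k² = sec²φ = 1/cos²(76.9°) = 1/0.2267² = 19.47.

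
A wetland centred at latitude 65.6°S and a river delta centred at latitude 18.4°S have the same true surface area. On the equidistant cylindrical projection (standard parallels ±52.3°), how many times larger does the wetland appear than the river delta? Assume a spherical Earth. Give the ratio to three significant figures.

2.30

In the equirectangular projection with standard parallel φ₀ = 52.3° (x = Rλ cos φ₀, y = Rφ), meridians are true-scale (h = 1) and the parallel scale is k = cos φ₀ / cos φ.
Areal scale at 65.6°: h·k = 1.000 × 1.480 = 1.480.
Areal scale at 18.4°: h·k = 1.000 × 0.6445 = 0.6445.
Ratio = 1.480/0.6445 ≈ 2.30.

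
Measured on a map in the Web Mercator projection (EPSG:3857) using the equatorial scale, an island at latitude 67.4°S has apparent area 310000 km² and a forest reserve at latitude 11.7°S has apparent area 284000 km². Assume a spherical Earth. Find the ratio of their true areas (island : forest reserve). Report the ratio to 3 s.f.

0.168

Since Mercator area scale is 1/cos²φ, the true area equals the apparent area multiplied by cos²φ.
True area of island: 310000 × cos²(67.4°) = 310000 × 0.1477 = 45780 km².
True area of forest reserve: 284000 × cos²(11.7°) = 284000 × 0.9589 = 272300 km².
Ratio = 45780 / 272300 ≈ 0.168.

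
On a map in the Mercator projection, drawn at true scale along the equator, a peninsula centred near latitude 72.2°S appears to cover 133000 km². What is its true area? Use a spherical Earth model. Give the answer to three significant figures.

For Mercator, h = k = sec φ (a conformal cylindrical projection has a single point scale, 1/cos φ).
Areal scale = k² = sec²φ = 1/cos²(72.2°) = 1/0.3057² = 10.70.
True area = apparent / (areal scale) = 133000 / 10.70 ≈ 12400 km².

12400 km²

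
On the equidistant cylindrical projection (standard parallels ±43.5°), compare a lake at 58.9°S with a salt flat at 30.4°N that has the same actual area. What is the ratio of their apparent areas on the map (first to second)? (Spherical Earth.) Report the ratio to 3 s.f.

1.67

The equidistant cylindrical projection with φ₀ = 43.5° has h = 1 (meridians true) and k = cos φ₀ / cos φ along parallels.
Areal scale at 58.9°: h·k = 1.000 × 1.404 = 1.404.
Areal scale at 30.4°: h·k = 1.000 × 0.8410 = 0.8410.
Ratio = 1.404/0.8410 ≈ 1.67.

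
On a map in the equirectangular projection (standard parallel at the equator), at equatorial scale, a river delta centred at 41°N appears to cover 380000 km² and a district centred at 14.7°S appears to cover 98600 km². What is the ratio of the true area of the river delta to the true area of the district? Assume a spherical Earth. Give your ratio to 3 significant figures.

On the plate carrée, areal scale = h·k = 1 × sec φ, so true area = apparent × cos φ.
True area of river delta: 380000 × cos(41°) = 380000 × 0.7547 = 286800 km².
True area of district: 98600 × cos(14.7°) = 98600 × 0.9673 = 95370 km².
Ratio = 286800 / 95370 ≈ 3.01.

3.01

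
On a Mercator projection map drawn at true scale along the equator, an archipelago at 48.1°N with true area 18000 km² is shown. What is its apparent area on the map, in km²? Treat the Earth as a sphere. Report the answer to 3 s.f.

40400 km²

For Mercator, h = k = sec φ (a conformal cylindrical projection has a single point scale, 1/cos φ).
Areal scale = k² = sec²φ = 1/cos²(48.1°) = 1/0.6678² = 2.242.
Apparent area = 18000 × 2.242 ≈ 40400 km².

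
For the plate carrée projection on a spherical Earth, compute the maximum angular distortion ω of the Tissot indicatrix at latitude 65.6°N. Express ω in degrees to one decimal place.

In the plate carrée (x = Rλ, y = Rφ), meridians are true-scale (h = 1) and parallels are stretched by k = sec φ.
At 65.6°: h = 1.000, k = 2.421; principal scales a = 2.421, b = 1.000.
sin(ω/2) = (a − b)/(a + b) = 1.421/3.421 = 0.4153, so ω = 2 arcsin(0.4153) ≈ 49.1°.

49.1°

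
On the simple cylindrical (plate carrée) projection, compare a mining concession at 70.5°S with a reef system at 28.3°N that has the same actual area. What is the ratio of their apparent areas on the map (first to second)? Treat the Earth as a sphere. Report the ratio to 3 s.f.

2.64

In the plate carrée (x = Rλ, y = Rφ), meridians are true-scale (h = 1) and parallels are stretched by k = sec φ.
Areal scale at 70.5°: h·k = 1.000 × 2.996 = 2.996.
Areal scale at 28.3°: h·k = 1.000 × 1.136 = 1.136.
Ratio = 2.996/1.136 ≈ 2.64.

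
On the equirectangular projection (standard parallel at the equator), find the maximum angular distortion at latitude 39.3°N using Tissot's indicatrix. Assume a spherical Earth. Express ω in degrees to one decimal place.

14.6°

For the equirectangular projection with φ₀ = 0 (plate carrée), h = 1 along meridians and k = sec φ along parallels.
At 39.3°: h = 1.000, k = 1.292; principal scales a = 1.292, b = 1.000.
sin(ω/2) = (a − b)/(a + b) = 0.2923/2.292 = 0.1275, so ω = 2 arcsin(0.1275) ≈ 14.6°.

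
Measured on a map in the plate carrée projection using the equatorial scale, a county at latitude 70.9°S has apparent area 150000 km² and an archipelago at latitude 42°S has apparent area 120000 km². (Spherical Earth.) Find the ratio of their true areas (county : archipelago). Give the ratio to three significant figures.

0.550

Plate carrée has h = 1 and k = sec φ, giving areal scale sec φ; true area = (apparent area) · cos φ.
True area of county: 150000 × cos(70.9°) = 150000 × 0.3272 = 49080 km².
True area of archipelago: 120000 × cos(42°) = 120000 × 0.7431 = 89180 km².
Ratio = 49080 / 89180 ≈ 0.550.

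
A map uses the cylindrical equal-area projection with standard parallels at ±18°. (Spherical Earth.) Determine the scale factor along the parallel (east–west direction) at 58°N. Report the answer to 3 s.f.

A cylindrical equal-area projection with standard parallel φ₀ has meridian scale h = cos φ / cos φ₀ and parallel scale k = cos φ₀ / cos φ (so areas are preserved, h·k = 1).
k = cos 18° / cos 58° = 0.9511/0.5299 = 1.795.

1.79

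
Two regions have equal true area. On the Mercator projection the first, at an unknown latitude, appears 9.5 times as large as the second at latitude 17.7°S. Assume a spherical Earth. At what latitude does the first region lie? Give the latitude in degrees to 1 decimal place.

72.0°

Mercator areal scale is sec²φ, so apparent-area ratio = sec²φ₁ / sec²φ₂ = cos²φ₂ / cos²φ₁.
cos²φ₂ / cos²φ₁ = 9.5  ⇒  cos φ₁ = cos 17.7° / √9.5 = 0.9527/3.082 = 0.3091.
φ₁ = arccos(0.3091) ≈ 72.0°.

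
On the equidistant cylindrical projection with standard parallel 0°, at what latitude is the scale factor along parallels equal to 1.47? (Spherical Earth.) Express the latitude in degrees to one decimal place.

47.1°

Plate carrée: h = 1, k = sec φ along parallels.
sec φ = 1.47  ⇒  cos φ = 0.6803  ⇒  φ ≈ 47.1°.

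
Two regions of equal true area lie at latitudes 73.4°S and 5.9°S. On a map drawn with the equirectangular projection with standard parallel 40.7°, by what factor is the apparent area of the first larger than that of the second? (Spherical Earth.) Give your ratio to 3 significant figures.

3.48

The equidistant cylindrical projection with φ₀ = 40.7° has h = 1 (meridians true) and k = cos φ₀ / cos φ along parallels.
Areal scale at 73.4°: h·k = 1.000 × 2.654 = 2.654.
Areal scale at 5.9°: h·k = 1.000 × 0.7622 = 0.7622.
Ratio = 2.654/0.7622 ≈ 3.48.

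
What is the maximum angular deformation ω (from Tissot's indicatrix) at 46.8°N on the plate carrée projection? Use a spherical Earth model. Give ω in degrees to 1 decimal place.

Plate carrée maps x = Rλ, y = Rφ. The meridian scale is h = 1 and the parallel scale is k = 1/cos φ = sec φ.
At 46.8°: h = 1.000, k = 1.461; principal scales a = 1.461, b = 1.000.
sin(ω/2) = (a − b)/(a + b) = 0.4608/2.461 = 0.1873, so ω = 2 arcsin(0.1873) ≈ 21.6°.

21.6°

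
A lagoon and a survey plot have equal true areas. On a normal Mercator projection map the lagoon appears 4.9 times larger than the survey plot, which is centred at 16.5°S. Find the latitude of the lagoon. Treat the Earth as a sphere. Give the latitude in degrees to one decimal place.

64.3°

Mercator areal scale is sec²φ, so apparent-area ratio = sec²φ₁ / sec²φ₂ = cos²φ₂ / cos²φ₁.
cos²φ₂ / cos²φ₁ = 4.9  ⇒  cos φ₁ = cos 16.5° / √4.9 = 0.9588/2.214 = 0.4332.
φ₁ = arccos(0.4332) ≈ 64.3°.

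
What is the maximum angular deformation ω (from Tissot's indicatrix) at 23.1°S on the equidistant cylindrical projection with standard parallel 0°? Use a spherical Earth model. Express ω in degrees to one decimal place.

In the plate carrée (x = Rλ, y = Rφ), meridians are true-scale (h = 1) and parallels are stretched by k = sec φ.
At 23.1°: h = 1.000, k = 1.087; principal scales a = 1.087, b = 1.000.
sin(ω/2) = (a − b)/(a + b) = 0.08717/2.087 = 0.04176, so ω = 2 arcsin(0.04176) ≈ 4.8°.

4.8°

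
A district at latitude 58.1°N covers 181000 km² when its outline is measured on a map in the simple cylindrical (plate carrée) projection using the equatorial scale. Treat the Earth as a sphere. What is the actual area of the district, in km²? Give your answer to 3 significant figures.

95600 km²

In the plate carrée (x = Rλ, y = Rφ), meridians are true-scale (h = 1) and parallels are stretched by k = sec φ.
Areal scale = h·k = 1 × sec φ; at 58.1°, h = 1.000, k = 1.892, so h·k = 1.892.
True area = apparent / (areal scale) = 181000 / 1.892 ≈ 95600 km².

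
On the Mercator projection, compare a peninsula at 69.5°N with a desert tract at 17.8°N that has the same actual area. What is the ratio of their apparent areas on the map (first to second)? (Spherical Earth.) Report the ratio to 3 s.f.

On Mercator, area is exaggerated by sec²φ = 1/cos²φ.
At 69.5°: sec²(69.5°) = 1/0.3502² = 8.154.
At 17.8°: sec²(17.8°) = 1/0.9521² = 1.103.
Ratio = 8.154/1.103 = cos²(17.8°)/cos²(69.5°) ≈ 7.39.

7.39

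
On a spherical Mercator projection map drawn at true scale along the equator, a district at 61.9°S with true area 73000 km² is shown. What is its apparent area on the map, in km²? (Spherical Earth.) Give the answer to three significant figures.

For Mercator, h = k = sec φ (a conformal cylindrical projection has a single point scale, 1/cos φ).
Areal scale = k² = sec²φ = 1/cos²(61.9°) = 1/0.4710² = 4.508.
Apparent area = 73000 × 4.508 ≈ 329000 km².

329000 km²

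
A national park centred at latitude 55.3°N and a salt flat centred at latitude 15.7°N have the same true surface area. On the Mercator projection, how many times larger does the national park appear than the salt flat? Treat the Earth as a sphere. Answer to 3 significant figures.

2.86

Mercator is conformal with k = sec φ, so areal scale = k² = sec²φ.
At 55.3°: sec²(55.3°) = 1/0.5693² = 3.086.
At 15.7°: sec²(15.7°) = 1/0.9627² = 1.079.
Ratio = 3.086/1.079 = cos²(15.7°)/cos²(55.3°) ≈ 2.86.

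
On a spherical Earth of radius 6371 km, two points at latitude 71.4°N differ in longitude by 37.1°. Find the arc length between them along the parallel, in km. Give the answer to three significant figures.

1320 km

Arc length along a parallel = R cos φ · Δλ (with Δλ in radians).
= 6371 × cos 71.4° × (37.1° × π/180) = 6371 × 0.3190 × 0.6475 ≈ 1320 km.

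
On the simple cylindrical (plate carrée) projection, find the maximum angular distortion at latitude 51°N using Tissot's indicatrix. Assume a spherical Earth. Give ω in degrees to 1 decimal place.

Plate carrée maps x = Rλ, y = Rφ. The meridian scale is h = 1 and the parallel scale is k = 1/cos φ = sec φ.
At 51°: h = 1.000, k = 1.589; principal scales a = 1.589, b = 1.000.
sin(ω/2) = (a − b)/(a + b) = 0.5890/2.589 = 0.2275, so ω = 2 arcsin(0.2275) ≈ 26.3°.

26.3°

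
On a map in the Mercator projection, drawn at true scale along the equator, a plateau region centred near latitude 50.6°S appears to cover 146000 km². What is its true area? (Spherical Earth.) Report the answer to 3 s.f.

58800 km²

For Mercator, h = k = sec φ (a conformal cylindrical projection has a single point scale, 1/cos φ).
Areal scale = k² = sec²φ = 1/cos²(50.6°) = 1/0.6347² = 2.482.
True area = apparent / (areal scale) = 146000 / 2.482 ≈ 58800 km².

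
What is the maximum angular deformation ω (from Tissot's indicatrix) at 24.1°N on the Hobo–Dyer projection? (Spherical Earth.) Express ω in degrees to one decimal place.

16.0°

Hobo–Dyer is a cylindrical equal-area projection with standard parallels at ±37.5°. For cylindrical equal-area with standard parallel φ₀, h = cos φ / cos φ₀ and k = cos φ₀ / cos φ, so h·k = 1.
At 24.1°: h = 1.151, k = 0.8691; principal scales a = 1.151, b = 0.8691.
sin(ω/2) = (a − b)/(a + b) = 0.2815/2.020 = 0.1394, so ω = 2 arcsin(0.1394) ≈ 16.0°.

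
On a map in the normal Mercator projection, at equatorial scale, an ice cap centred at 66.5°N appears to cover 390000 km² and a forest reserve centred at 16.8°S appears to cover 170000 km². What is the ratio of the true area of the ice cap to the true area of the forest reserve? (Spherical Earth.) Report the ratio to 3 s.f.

On Mercator the areal scale is sec²φ, so true area = apparent × cos²φ.
True area of ice cap: 390000 × cos²(66.5°) = 390000 × 0.1590 = 62010 km².
True area of forest reserve: 170000 × cos²(16.8°) = 170000 × 0.9165 = 155800 km².
Ratio = 62010 / 155800 ≈ 0.398.

0.398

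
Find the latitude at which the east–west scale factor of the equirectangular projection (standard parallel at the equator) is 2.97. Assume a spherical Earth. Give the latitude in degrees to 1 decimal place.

70.3°

Plate carrée: h = 1, k = sec φ along parallels.
sec φ = 2.97  ⇒  cos φ = 0.3367  ⇒  φ ≈ 70.3°.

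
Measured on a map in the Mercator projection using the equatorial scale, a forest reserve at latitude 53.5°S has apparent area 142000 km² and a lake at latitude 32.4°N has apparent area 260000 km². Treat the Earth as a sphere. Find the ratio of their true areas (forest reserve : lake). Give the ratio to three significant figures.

On Mercator the areal scale is sec²φ, so true area = apparent × cos²φ.
True area of forest reserve: 142000 × cos²(53.5°) = 142000 × 0.3538 = 50240 km².
True area of lake: 260000 × cos²(32.4°) = 260000 × 0.7129 = 185400 km².
Ratio = 50240 / 185400 ≈ 0.271.

0.271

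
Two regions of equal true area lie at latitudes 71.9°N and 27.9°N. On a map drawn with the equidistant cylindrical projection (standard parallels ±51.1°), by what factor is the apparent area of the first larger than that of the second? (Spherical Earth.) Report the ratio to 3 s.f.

In the equirectangular projection with standard parallel φ₀ = 51.1° (x = Rλ cos φ₀, y = Rφ), meridians are true-scale (h = 1) and the parallel scale is k = cos φ₀ / cos φ.
Areal scale at 71.9°: h·k = 1.000 × 2.021 = 2.021.
Areal scale at 27.9°: h·k = 1.000 × 0.7106 = 0.7106.
Ratio = 2.021/0.7106 ≈ 2.84.

2.84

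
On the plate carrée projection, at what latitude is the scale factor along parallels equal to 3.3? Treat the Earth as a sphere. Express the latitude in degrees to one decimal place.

Plate carrée: h = 1, k = sec φ along parallels.
sec φ = 3.3  ⇒  cos φ = 0.3030  ⇒  φ ≈ 72.4°.

72.4°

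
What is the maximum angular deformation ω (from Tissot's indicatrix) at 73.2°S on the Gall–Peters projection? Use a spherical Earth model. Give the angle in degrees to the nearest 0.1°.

91.1°

The Gall–Peters projection is cylindrical equal-area with φ₀ = 45°. Cylindrical equal-area (φ₀ = 45°): h = cos φ / cos 45° along meridians, k = cos 45° / cos φ along parallels; h·k = 1.
At 73.2°: h = 0.4088, k = 2.446; principal scales a = 2.446, b = 0.4088.
sin(ω/2) = (a − b)/(a + b) = 2.038/2.855 = 0.7137, so ω = 2 arcsin(0.7137) ≈ 91.1°.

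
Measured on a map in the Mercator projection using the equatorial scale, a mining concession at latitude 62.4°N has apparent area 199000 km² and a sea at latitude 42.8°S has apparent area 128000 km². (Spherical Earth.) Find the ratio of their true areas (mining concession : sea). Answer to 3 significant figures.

Since Mercator area scale is 1/cos²φ, the true area equals the apparent area multiplied by cos²φ.
True area of mining concession: 199000 × cos²(62.4°) = 199000 × 0.2146 = 42710 km².
True area of sea: 128000 × cos²(42.8°) = 128000 × 0.5384 = 68910 km².
Ratio = 42710 / 68910 ≈ 0.620.

0.620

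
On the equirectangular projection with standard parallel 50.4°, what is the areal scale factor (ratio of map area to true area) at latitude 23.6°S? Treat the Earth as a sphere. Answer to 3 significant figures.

With standard parallel φ₀ = 50.4°, the equirectangular projection gives x = Rλ cos φ₀, y = Rφ, so h = 1 and k = cos 50.4° / cos φ.
Areal scale = h·k = 1 × cos φ₀ / cos φ; at 23.6°, h = 1.000, k = 0.6956, so h·k = 0.6956.

0.696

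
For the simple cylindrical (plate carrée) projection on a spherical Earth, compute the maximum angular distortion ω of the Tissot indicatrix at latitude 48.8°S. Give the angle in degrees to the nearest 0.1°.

23.7°

For the equirectangular projection with φ₀ = 0 (plate carrée), h = 1 along meridians and k = sec φ along parallels.
At 48.8°: h = 1.000, k = 1.518; principal scales a = 1.518, b = 1.000.
sin(ω/2) = (a − b)/(a + b) = 0.5182/2.518 = 0.2058, so ω = 2 arcsin(0.2058) ≈ 23.7°.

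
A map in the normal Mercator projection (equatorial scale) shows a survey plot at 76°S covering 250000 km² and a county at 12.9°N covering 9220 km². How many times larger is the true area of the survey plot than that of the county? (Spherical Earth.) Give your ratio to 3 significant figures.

On Mercator the areal scale is sec²φ, so true area = apparent × cos²φ.
True area of survey plot: 250000 × cos²(76°) = 250000 × 0.05853 = 14630 km².
True area of county: 9220 × cos²(12.9°) = 9220 × 0.9502 = 8760 km².
Ratio = 14630 / 8760 ≈ 1.67.

1.67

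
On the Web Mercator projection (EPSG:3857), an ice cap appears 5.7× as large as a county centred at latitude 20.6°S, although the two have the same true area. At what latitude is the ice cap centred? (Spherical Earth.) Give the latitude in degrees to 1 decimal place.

Mercator areal scale is sec²φ, so apparent-area ratio = sec²φ₁ / sec²φ₂ = cos²φ₂ / cos²φ₁.
cos²φ₂ / cos²φ₁ = 5.7  ⇒  cos φ₁ = cos 20.6° / √5.7 = 0.9361/2.387 = 0.3921.
φ₁ = arccos(0.3921) ≈ 66.9°.

66.9°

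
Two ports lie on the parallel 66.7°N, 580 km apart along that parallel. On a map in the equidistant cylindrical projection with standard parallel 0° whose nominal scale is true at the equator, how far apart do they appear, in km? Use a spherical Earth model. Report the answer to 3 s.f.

1470 km

Plate carrée maps x = Rλ, y = Rφ. The meridian scale is h = 1 and the parallel scale is k = 1/cos φ = sec φ.
Along the parallel, k = sec 66.7° = 1/0.3955 = 2.528.
Map distance = 580 × 2.528 ≈ 1470 km.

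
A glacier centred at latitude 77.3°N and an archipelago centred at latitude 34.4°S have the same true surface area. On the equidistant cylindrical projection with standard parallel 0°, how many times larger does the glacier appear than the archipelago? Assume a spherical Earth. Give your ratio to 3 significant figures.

Plate carrée maps x = Rλ, y = Rφ. The meridian scale is h = 1 and the parallel scale is k = 1/cos φ = sec φ.
Areal scale at 77.3°: h·k = 1.000 × 4.549 = 4.549.
Areal scale at 34.4°: h·k = 1.000 × 1.212 = 1.212.
Ratio = 4.549/1.212 ≈ 3.75.

3.75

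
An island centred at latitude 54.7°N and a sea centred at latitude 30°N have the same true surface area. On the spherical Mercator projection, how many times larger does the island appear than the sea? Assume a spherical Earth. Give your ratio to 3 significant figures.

On Mercator, area is exaggerated by sec²φ = 1/cos²φ.
At 54.7°: sec²(54.7°) = 1/0.5779² = 2.995.
At 30°: sec²(30°) = 1/0.8660² = 1.333.
Ratio = 2.995/1.333 = cos²(30°)/cos²(54.7°) ≈ 2.25.

2.25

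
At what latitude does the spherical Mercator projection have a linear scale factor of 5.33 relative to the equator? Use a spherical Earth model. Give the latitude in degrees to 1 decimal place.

Mercator scale is k = sec φ = 1/cos φ.
1/cos φ = 5.33  ⇒  cos φ = 0.1876  ⇒  φ = arccos(0.1876) ≈ 79.2°.

79.2°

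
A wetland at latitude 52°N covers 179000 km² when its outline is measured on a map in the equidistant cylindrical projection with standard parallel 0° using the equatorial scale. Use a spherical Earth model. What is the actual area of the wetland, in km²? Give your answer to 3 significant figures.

110000 km²

In the plate carrée (x = Rλ, y = Rφ), meridians are true-scale (h = 1) and parallels are stretched by k = sec φ.
Areal scale = h·k = 1 × sec φ; at 52°, h = 1.000, k = 1.624, so h·k = 1.624.
True area = apparent / (areal scale) = 179000 / 1.624 ≈ 110000 km².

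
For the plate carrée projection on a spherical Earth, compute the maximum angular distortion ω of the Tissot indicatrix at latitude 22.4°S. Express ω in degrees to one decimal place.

4.5°

Plate carrée maps x = Rλ, y = Rφ. The meridian scale is h = 1 and the parallel scale is k = 1/cos φ = sec φ.
At 22.4°: h = 1.000, k = 1.082; principal scales a = 1.082, b = 1.000.
sin(ω/2) = (a − b)/(a + b) = 0.08161/2.082 = 0.03921, so ω = 2 arcsin(0.03921) ≈ 4.5°.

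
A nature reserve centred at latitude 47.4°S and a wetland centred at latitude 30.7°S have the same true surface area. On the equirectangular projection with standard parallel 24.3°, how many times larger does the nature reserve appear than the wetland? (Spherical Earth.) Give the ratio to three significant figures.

In the equirectangular projection with standard parallel φ₀ = 24.3° (x = Rλ cos φ₀, y = Rφ), meridians are true-scale (h = 1) and the parallel scale is k = cos φ₀ / cos φ.
Areal scale at 47.4°: h·k = 1.000 × 1.346 = 1.346.
Areal scale at 30.7°: h·k = 1.000 × 1.060 = 1.060.
Ratio = 1.346/1.060 ≈ 1.27.

1.27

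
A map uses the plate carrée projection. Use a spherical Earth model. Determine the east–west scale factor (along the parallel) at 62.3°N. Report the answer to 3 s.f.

2.15

In the plate carrée (x = Rλ, y = Rφ), meridians are true-scale (h = 1) and parallels are stretched by k = sec φ.
k = 1/cos 62.3° = 1/0.4648 = 2.151.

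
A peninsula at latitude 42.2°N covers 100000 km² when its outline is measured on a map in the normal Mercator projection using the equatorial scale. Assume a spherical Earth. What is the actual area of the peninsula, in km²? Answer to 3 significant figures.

54900 km²

For Mercator, h = k = sec φ (a conformal cylindrical projection has a single point scale, 1/cos φ).
Areal scale = k² = sec²φ = 1/cos²(42.2°) = 1/0.7408² = 1.822.
True area = apparent / (areal scale) = 100000 / 1.822 ≈ 54900 km².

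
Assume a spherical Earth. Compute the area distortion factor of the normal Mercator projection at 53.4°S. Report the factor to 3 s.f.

For Mercator, h = k = sec φ (a conformal cylindrical projection has a single point scale, 1/cos φ).
Areal scale = k² = sec²φ = 1/cos²(53.4°) = 1/0.5962² = 2.813.

2.81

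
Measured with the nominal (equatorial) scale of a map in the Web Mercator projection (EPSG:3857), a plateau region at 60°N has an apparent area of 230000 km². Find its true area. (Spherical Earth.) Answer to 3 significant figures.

The Mercator projection is conformal; its linear scale factor is the same in every direction and equals sec φ = 1/cos φ.
Areal scale = k² = sec²φ = 1/cos²(60°) = 1/0.5000² = 4.000.
True area = apparent / (areal scale) = 230000 / 4.000 ≈ 57500 km².

57500 km²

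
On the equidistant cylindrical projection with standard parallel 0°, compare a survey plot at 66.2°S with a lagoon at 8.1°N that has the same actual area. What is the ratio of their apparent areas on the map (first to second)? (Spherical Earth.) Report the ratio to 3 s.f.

In the plate carrée (x = Rλ, y = Rφ), meridians are true-scale (h = 1) and parallels are stretched by k = sec φ.
Areal scale at 66.2°: h·k = 1.000 × 2.478 = 2.478.
Areal scale at 8.1°: h·k = 1.000 × 1.010 = 1.010.
Ratio = 2.478/1.010 ≈ 2.45.

2.45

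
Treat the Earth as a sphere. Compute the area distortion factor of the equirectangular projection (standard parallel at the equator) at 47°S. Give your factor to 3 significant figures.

1.47

Plate carrée maps x = Rλ, y = Rφ. The meridian scale is h = 1 and the parallel scale is k = 1/cos φ = sec φ.
Areal scale = h·k = 1 × sec φ; at 47°, h = 1.000, k = 1.466, so h·k = 1.466.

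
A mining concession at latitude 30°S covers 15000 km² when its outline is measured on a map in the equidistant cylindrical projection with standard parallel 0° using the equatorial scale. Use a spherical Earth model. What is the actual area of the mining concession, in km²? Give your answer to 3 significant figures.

13000 km²

For the equirectangular projection with φ₀ = 0 (plate carrée), h = 1 along meridians and k = sec φ along parallels.
Areal scale = h·k = 1 × sec φ; at 30°, h = 1.000, k = 1.155, so h·k = 1.155.
True area = apparent / (areal scale) = 15000 / 1.155 ≈ 13000 km².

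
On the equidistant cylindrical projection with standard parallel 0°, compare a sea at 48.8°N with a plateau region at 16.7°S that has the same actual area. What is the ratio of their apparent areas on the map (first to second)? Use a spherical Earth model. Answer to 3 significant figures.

1.45

In the plate carrée (x = Rλ, y = Rφ), meridians are true-scale (h = 1) and parallels are stretched by k = sec φ.
Areal scale at 48.8°: h·k = 1.000 × 1.518 = 1.518.
Areal scale at 16.7°: h·k = 1.000 × 1.044 = 1.044.
Ratio = 1.518/1.044 ≈ 1.45.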